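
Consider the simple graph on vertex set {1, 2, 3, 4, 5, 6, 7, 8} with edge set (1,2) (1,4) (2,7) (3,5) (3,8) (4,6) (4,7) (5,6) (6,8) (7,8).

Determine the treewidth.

2

A width-2 tree decomposition is:
Bags: B1 = {3, 5, 6}  B2 = {3, 6, 8}  B3 = {4, 6, 8}  B4 = {4, 7, 8}  B5 = {1, 4, 7}  B6 = {1, 2, 7}
Tree: B1–B2, B2–B3, B3–B4, B4–B5, B5–B6
The largest bag has 3 vertices, giving width 2; this decomposition certifies tw(G) ≤ 2. Since 5–3–8–6–5 is a cycle in G, G is not acyclic. Forests are exactly the graphs of treewidth ≤ 1, so tw(G) ≥ 2. Combining the bounds, tw(G) = 2.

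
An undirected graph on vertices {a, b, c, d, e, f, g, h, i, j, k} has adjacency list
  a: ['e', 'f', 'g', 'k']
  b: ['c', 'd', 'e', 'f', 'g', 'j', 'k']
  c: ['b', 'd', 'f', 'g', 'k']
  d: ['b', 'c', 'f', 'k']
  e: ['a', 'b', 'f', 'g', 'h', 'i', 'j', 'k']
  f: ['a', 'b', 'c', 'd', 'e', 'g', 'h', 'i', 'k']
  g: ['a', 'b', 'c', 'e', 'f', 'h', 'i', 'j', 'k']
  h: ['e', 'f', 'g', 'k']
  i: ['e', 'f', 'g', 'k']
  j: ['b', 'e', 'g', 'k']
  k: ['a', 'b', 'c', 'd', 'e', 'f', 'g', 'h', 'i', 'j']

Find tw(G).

4

A width-4 tree decomposition is:
Bags: B1 = {b, e, f, g, k}  B2 = {b, e, g, j, k}  B3 = {b, c, f, g, k}  B4 = {e, f, g, h, k}  B5 = {b, c, d, f, k}  B6 = {e, f, g, i, k}  B7 = {a, e, f, g, k}
Tree: B1–B2, B1–B3, B1–B4, B3–B5, B1–B6, B6–B7
The largest bag has 5 vertices, giving width 4; this decomposition certifies tw(G) ≤ 4. On the other hand G contains the 5-clique {b, e, g, j, k}. A clique must lie in a single bag of any decomposition, so no decomposition can have width below 4. The upper and lower bounds meet at 4, so that is the treewidth.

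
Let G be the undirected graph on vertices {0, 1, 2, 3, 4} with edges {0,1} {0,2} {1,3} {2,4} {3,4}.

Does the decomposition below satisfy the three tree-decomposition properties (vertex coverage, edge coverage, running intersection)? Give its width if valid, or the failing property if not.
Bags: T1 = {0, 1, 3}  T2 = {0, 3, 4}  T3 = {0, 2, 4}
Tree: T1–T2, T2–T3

Checking the three conditions: (i) the bags cover all of {0, 1, 2, 3, 4}; (ii) for each edge, some bag contains both endpoints; (iii) the bags containing any fixed vertex form a subtree. All hold, so the decomposition is valid with width 3 − 1 = 2.

Yes; width 2.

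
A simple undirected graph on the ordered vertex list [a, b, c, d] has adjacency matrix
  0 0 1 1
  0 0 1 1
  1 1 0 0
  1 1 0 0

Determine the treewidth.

2

A width-2 tree decomposition is:
Bags: B1 = {a, b, c}  B2 = {a, b, d}
Tree: B1–B2
The largest bag has 3 vertices, giving width 2; this decomposition certifies tw(G) ≤ 2. Since b–c–a–d–b is a cycle in G, G is not acyclic. Forests are exactly the graphs of treewidth ≤ 1, so tw(G) ≥ 2. Therefore the treewidth is 2.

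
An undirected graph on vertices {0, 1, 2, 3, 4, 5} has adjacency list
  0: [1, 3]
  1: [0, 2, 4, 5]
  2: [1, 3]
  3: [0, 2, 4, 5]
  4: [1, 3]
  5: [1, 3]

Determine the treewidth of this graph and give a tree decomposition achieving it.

Each bag holds 3 vertices, so the decomposition has width 2, which upper-bounds the treewidth. For the lower bound, G contains the cycle 3–0–1–2–3, so G is not a forest; only forests have treewidth ≤ 1, hence tw(G) ≥ 2. Hence tw(G) = 2 exactly.

Treewidth 2.
One such decomposition:
Bags: B1 = {0, 1, 3}  B2 = {1, 2, 3}  B3 = {1, 3, 5}  B4 = {1, 3, 4}
Tree: B1–B2, B2–B3, B3–B4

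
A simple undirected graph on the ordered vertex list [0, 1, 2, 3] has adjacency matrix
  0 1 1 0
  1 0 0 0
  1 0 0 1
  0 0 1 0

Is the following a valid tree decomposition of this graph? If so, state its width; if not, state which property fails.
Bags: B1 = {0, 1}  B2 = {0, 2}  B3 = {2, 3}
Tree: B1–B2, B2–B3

Checking the three conditions: (i) the bags cover all of {0, 1, 2, 3}; (ii) for each edge, some bag contains both endpoints; (iii) the bags containing any fixed vertex form a subtree. All hold, so the decomposition is valid with width 2 − 1 = 1.

Yes; width 1.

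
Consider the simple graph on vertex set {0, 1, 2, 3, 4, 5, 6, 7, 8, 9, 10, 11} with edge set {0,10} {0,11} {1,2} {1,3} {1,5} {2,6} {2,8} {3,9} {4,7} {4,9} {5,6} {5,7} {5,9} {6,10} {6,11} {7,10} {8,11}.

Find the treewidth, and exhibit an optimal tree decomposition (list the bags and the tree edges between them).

Every bag has size at most 4, so the width is 4 − 1 = 3 and tw(G) ≤ 3. For the lower bound: the 4 vertex sets {3,4,9}, {1}, {5}, {2,6,7,10} are disjoint, each induces a connected subgraph, and every pair is joined by at least one edge of G. Contracting each set to a single vertex therefore yields K_{4} as a minor, and since treewidth is minor-monotone, tw(G) ≥ tw(K_{4}) = 3. Hence tw(G) = 3 exactly.

Treewidth 3.
Bags: B1 = {1, 3, 4, 9}  B2 = {1, 4, 5, 9}  B3 = {1, 4, 5, 7}  B4 = {1, 2, 5, 7}  B5 = {2, 5, 6, 7}  B6 = {2, 6, 7, 10}  B7 = {2, 6, 8, 10}  B8 = {6, 8, 10, 11}  B9 = {0, 8, 10, 11}
Tree: B1–B2, B2–B3, B3–B4, B4–B5, B5–B6, B6–B7, B7–B8, B8–B9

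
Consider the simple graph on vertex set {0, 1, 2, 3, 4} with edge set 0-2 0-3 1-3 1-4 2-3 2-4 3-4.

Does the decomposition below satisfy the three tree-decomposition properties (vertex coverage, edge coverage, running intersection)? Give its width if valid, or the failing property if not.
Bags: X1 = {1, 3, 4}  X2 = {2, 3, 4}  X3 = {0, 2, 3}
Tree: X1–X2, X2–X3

Vertex coverage: the bags together contain {0, 1, 2, 3, 4}, the full vertex set. Edge coverage: each edge of G has both endpoints in at least one bag. Running intersection: for every vertex, the bags containing it form a connected subtree. All three properties hold, so this is a valid tree decomposition of width max|bag| − 1 = 2, and hence tw(G) ≤ 2.

Yes; width 2.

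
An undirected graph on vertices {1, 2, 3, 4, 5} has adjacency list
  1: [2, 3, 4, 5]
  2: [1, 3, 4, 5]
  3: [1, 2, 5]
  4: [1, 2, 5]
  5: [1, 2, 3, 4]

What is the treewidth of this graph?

A width-3 tree decomposition is:
Bags: B1 = {1, 2, 4, 5}  B2 = {1, 2, 3, 5}
Tree: B1–B2
Every bag has size at most 4, so the width is 4 − 1 = 3 and tw(G) ≤ 3. For the lower bound, the 4 vertices {1, 2, 3, 5} are pairwise adjacent, and any tree decomposition puts a clique entirely inside one bag — forcing width ≥ 3. Combining the bounds, tw(G) = 3.

3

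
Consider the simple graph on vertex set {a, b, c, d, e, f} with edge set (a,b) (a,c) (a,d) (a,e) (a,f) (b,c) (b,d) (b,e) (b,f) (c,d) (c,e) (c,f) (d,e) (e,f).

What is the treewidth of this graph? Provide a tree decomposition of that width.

Treewidth 4.
Bags: B1 = {a, b, c, e, f}  B2 = {a, b, c, d, e}
Tree: B1–B2

Every bag has size at most 5, so the width is 5 − 1 = 4 and tw(G) ≤ 4. Conversely, {a, b, c, d, e} is a clique of size 5, and the vertices of any clique must share a bag in every tree decomposition; so some bag has ≥ 5 vertices and tw(G) ≥ 4. Hence tw(G) = 4 exactly.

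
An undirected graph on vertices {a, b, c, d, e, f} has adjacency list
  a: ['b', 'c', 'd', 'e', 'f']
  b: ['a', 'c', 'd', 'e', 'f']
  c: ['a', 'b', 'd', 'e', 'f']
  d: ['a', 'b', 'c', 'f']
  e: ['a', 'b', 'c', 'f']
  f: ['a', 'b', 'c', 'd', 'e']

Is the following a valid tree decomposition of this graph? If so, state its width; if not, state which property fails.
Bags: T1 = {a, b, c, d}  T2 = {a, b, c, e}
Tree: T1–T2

No — vertex f appears in no bag.

A tree decomposition must satisfy three properties: every vertex lies in some bag; for every edge, both endpoints lie together in some bag; and for every vertex, the bags containing it form a connected subtree. Here vertex f appears in no bag, so the decomposition is invalid.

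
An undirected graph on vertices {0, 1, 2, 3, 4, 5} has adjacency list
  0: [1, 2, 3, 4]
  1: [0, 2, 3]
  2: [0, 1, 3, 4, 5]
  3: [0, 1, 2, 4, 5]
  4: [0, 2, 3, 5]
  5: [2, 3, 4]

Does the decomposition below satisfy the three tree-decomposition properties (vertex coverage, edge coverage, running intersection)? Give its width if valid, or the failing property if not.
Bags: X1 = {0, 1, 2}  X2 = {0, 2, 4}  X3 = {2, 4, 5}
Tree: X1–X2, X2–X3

A tree decomposition must satisfy three properties: every vertex lies in some bag; for every edge, both endpoints lie together in some bag; and for every vertex, the bags containing it form a connected subtree. Here vertex 3 appears in no bag, so the decomposition is invalid.

No — vertex 3 appears in no bag.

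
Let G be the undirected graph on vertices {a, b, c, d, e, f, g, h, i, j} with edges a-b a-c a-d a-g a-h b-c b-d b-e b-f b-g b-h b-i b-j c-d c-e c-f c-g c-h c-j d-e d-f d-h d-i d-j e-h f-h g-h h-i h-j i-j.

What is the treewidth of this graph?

4

A width-4 tree decomposition is:
Bags: B1 = {b, c, d, h, j}  B2 = {a, b, c, d, h}  B3 = {b, c, d, e, h}  B4 = {a, b, c, g, h}  B5 = {b, d, h, i, j}  B6 = {b, c, d, f, h}
Tree: B1–B2, B1–B3, B2–B4, B1–B5, B1–B6
Each bag holds 5 vertices, so the decomposition has width 4, which upper-bounds the treewidth. For the lower bound, the 5 vertices {b, c, d, h, j} are pairwise adjacent, and any tree decomposition puts a clique entirely inside one bag — forcing width ≥ 4. The upper and lower bounds meet at 4, so that is the treewidth.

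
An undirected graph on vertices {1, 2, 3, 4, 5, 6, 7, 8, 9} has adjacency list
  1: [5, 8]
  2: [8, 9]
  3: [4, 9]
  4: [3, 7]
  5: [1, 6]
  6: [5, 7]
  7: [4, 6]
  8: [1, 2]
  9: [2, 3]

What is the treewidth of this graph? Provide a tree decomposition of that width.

Treewidth 2.
One optimal decomposition is:
Bags: B1 = {5, 6, 7}  B2 = {4, 5, 7}  B3 = {3, 4, 5}  B4 = {3, 5, 9}  B5 = {2, 5, 9}  B6 = {2, 5, 8}  B7 = {1, 5, 8}
Tree: B1–B2, B2–B3, B3–B4, B4–B5, B5–B6, B6–B7

Each bag holds 3 vertices, so the decomposition has width 2, which upper-bounds the treewidth. The edges 5–6–7–4–3–9–2–8–1–5 form a cycle, so G is not a tree and its treewidth is at least 2. The upper and lower bounds meet at 2, so that is the treewidth.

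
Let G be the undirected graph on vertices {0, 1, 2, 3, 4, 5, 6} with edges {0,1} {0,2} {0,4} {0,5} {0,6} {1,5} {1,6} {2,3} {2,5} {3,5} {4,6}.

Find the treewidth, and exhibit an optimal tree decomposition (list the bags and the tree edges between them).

Each bag holds 3 vertices, so the decomposition has width 2, which upper-bounds the treewidth. For the lower bound, the 3 vertices {0, 1, 5} are pairwise adjacent, and any tree decomposition puts a clique entirely inside one bag — forcing width ≥ 2. Hence tw(G) = 2 exactly.

Treewidth 2.
One such decomposition:
Bags: B1 = {0, 1, 6}  B2 = {0, 1, 5}  B3 = {0, 2, 5}  B4 = {2, 3, 5}  B5 = {0, 4, 6}
Tree: B1–B2, B2–B3, B3–B4, B1–B5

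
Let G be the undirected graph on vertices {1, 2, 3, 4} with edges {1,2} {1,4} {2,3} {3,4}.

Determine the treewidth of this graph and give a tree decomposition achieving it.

The largest bag has 3 vertices, giving width 2; this decomposition certifies tw(G) ≤ 2. Since 1–2–3–4–1 is a cycle in G, G is not acyclic. Forests are exactly the graphs of treewidth ≤ 1, so tw(G) ≥ 2. Combining the bounds, tw(G) = 2.

Treewidth 2.
One such decomposition:
Bags: B1 = {1, 2, 3}  B2 = {1, 3, 4}
Tree: B1–B2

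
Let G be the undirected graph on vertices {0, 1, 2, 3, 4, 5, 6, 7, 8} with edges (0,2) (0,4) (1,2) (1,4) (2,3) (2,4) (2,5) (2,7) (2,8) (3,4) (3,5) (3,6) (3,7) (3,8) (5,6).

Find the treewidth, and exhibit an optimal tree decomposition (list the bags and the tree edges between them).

The largest bag has 3 vertices, giving width 2; this decomposition certifies tw(G) ≤ 2. Conversely, {0, 2, 4} is a clique of size 3, and the vertices of any clique must share a bag in every tree decomposition; so some bag has ≥ 3 vertices and tw(G) ≥ 2. The upper and lower bounds meet at 2, so that is the treewidth.

Treewidth 2.
One optimal decomposition is:
Bags: B1 = {2, 3, 5}  B2 = {2, 3, 8}  B3 = {2, 3, 7}  B4 = {2, 3, 4}  B5 = {1, 2, 4}  B6 = {0, 2, 4}  B7 = {3, 5, 6}
Tree: B1–B2, B2–B3, B1–B4, B4–B5, B4–B6, B1–B7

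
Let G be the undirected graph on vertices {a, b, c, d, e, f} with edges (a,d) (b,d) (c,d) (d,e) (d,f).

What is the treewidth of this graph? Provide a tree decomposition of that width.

Treewidth 1.
One such decomposition:
Bags: B1 = {d, f}  B2 = {c, d}  B3 = {a, d}  B4 = {b, d}  B5 = {d, e}
Tree: B1–B2, B2–B3, B3–B4, B1–B5

The largest bag has 2 vertices, giving width 1; this decomposition certifies tw(G) ≤ 1. G has an edge, so its treewidth is at least 1. Hence tw(G) = 1 exactly.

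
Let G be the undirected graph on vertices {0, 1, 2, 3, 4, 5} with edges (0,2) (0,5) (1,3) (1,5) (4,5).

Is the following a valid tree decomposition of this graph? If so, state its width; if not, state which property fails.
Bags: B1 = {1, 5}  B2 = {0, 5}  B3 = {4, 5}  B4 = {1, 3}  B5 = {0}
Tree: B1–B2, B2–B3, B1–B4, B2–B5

No — vertex 2 appears in no bag.

A tree decomposition must satisfy three properties: every vertex lies in some bag; for every edge, both endpoints lie together in some bag; and for every vertex, the bags containing it form a connected subtree. Here vertex 2 appears in no bag, so the decomposition is invalid.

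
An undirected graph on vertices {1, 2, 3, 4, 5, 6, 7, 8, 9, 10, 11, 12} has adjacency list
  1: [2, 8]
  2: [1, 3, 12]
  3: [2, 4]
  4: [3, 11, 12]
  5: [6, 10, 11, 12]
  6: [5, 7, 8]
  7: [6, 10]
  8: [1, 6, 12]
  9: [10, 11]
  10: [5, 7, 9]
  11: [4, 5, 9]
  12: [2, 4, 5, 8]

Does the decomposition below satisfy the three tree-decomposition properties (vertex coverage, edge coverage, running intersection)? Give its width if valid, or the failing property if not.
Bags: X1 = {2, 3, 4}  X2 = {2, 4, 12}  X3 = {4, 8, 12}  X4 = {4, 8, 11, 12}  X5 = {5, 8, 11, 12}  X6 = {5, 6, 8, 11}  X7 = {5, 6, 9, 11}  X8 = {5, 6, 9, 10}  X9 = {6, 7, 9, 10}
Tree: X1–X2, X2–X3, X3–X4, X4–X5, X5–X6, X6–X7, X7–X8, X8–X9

No — vertex 1 appears in no bag.

A tree decomposition must satisfy three properties: every vertex lies in some bag; for every edge, both endpoints lie together in some bag; and for every vertex, the bags containing it form a connected subtree. Here vertex 1 appears in no bag, so the decomposition is invalid.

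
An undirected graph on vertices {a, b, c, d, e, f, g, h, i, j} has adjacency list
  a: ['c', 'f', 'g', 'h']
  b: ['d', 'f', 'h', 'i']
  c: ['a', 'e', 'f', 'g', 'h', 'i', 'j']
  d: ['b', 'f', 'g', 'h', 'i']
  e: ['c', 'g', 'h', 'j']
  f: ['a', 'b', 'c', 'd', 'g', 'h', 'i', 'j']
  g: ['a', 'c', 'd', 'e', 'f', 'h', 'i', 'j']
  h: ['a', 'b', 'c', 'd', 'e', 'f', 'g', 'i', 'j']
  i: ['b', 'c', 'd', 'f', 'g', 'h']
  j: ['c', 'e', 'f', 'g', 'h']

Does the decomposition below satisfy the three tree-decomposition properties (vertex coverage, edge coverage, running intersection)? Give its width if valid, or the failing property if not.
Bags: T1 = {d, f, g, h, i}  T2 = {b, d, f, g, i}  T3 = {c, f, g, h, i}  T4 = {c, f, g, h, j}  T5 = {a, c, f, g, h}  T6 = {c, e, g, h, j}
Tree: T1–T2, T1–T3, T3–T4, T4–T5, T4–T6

No — edge (h,b) lies in no bag.

A tree decomposition must satisfy three properties: every vertex lies in some bag; for every edge, both endpoints lie together in some bag; and for every vertex, the bags containing it form a connected subtree. Here edge (h,b) lies in no bag, so the decomposition is invalid.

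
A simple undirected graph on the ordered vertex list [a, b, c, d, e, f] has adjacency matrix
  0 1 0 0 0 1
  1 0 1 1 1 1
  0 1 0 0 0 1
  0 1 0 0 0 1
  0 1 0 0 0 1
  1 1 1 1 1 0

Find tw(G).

A width-2 tree decomposition is:
Bags: B1 = {b, d, f}  B2 = {b, e, f}  B3 = {b, c, f}  B4 = {a, b, f}
Tree: B1–B2, B2–B3, B1–B4
The largest bag has 3 vertices, giving width 2; this decomposition certifies tw(G) ≤ 2. Conversely, {b, d, f} is a clique of size 3, and the vertices of any clique must share a bag in every tree decomposition; so some bag has ≥ 3 vertices and tw(G) ≥ 2. Combining the bounds, tw(G) = 2.

2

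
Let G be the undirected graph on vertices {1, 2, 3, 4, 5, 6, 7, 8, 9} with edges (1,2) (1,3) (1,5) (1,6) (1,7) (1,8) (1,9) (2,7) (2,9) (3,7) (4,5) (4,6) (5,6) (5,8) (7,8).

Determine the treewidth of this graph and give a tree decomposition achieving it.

Treewidth 2.
One such decomposition:
Bags: B1 = {1, 2, 7}  B2 = {1, 7, 8}  B3 = {1, 2, 9}  B4 = {1, 5, 8}  B5 = {1, 3, 7}  B6 = {1, 5, 6}  B7 = {4, 5, 6}
Tree: B1–B2, B1–B3, B2–B4, B1–B5, B4–B6, B6–B7

The largest bag has 3 vertices, giving width 2; this decomposition certifies tw(G) ≤ 2. On the other hand G contains the 3-clique {1, 2, 9}. A clique must lie in a single bag of any decomposition, so no decomposition can have width below 2. Combining the bounds, tw(G) = 2.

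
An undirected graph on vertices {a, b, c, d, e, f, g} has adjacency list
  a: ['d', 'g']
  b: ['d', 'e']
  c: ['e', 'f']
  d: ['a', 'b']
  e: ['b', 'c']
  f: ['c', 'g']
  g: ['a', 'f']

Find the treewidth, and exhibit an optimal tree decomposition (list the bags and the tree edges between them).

Treewidth 2.
Bags: B1 = {c, e, f}  B2 = {e, f, g}  B3 = {a, e, g}  B4 = {a, d, e}  B5 = {b, d, e}
Tree: B1–B2, B2–B3, B3–B4, B4–B5

Each bag holds 3 vertices, so the decomposition has width 2, which upper-bounds the treewidth. For the lower bound, G contains the cycle e–c–f–g–a–d–b–e, so G is not a forest; only forests have treewidth ≤ 1, hence tw(G) ≥ 2. Therefore the treewidth is 2.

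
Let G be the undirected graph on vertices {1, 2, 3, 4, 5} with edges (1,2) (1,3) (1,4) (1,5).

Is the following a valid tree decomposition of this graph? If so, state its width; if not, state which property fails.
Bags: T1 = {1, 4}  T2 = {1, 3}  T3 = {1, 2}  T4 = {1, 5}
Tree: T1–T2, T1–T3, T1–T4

Every vertex of G appears in some bag (union = {1, 2, 3, 4, 5}); every edge is covered by a bag; and for each vertex v the set of bags containing v is connected in the bag tree. The decomposition is therefore valid. The largest bag has 2 vertices, so the width is 1.

Yes; width 1.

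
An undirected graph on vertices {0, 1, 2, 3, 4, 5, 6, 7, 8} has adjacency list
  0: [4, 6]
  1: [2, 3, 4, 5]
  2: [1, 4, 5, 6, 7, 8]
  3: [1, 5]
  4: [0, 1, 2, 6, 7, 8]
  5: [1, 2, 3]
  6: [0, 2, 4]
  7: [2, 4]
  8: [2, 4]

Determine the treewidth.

2

A width-2 tree decomposition is:
Bags: B1 = {1, 2, 4}  B2 = {1, 2, 5}  B3 = {2, 4, 8}  B4 = {1, 3, 5}  B5 = {2, 4, 7}  B6 = {2, 4, 6}  B7 = {0, 4, 6}
Tree: B1–B2, B1–B3, B2–B4, B1–B5, B1–B6, B6–B7
Each bag holds 3 vertices, so the decomposition has width 2, which upper-bounds the treewidth. Conversely, {0, 4, 6} is a clique of size 3, and the vertices of any clique must share a bag in every tree decomposition; so some bag has ≥ 3 vertices and tw(G) ≥ 2. Therefore the treewidth is 2.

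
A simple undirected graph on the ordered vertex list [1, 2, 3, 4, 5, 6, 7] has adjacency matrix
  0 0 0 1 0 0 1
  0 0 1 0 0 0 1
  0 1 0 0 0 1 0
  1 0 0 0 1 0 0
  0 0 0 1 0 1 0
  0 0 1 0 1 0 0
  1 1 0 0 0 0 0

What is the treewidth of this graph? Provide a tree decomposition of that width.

The largest bag has 3 vertices, giving width 2; this decomposition certifies tw(G) ≤ 2. The edges 5–6–3–2–7–1–4–5 form a cycle, so G is not a tree and its treewidth is at least 2. Combining the bounds, tw(G) = 2.

Treewidth 2.
Bags: B1 = {3, 5, 6}  B2 = {2, 3, 5}  B3 = {2, 5, 7}  B4 = {1, 5, 7}  B5 = {1, 4, 5}
Tree: B1–B2, B2–B3, B3–B4, B4–B5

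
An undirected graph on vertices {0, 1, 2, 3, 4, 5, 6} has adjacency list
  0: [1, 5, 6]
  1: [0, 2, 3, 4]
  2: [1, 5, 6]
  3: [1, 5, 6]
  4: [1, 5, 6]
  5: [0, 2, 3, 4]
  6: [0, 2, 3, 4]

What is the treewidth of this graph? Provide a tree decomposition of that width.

Treewidth 3.
One such decomposition:
Bags: B1 = {1, 2, 5, 6}  B2 = {0, 1, 5, 6}  B3 = {1, 3, 5, 6}  B4 = {1, 4, 5, 6}
Tree: B1–B2, B2–B3, B3–B4

Each bag holds 4 vertices, so the decomposition has width 3, which upper-bounds the treewidth. For the lower bound: the 4 vertex sets {2,6}, {0,1}, {5}, {3} are disjoint, each induces a connected subgraph, and every pair is joined by at least one edge of G. Contracting each set to a single vertex therefore yields K_{4} as a minor, and since treewidth is minor-monotone, tw(G) ≥ tw(K_{4}) = 3. Therefore the treewidth is 3.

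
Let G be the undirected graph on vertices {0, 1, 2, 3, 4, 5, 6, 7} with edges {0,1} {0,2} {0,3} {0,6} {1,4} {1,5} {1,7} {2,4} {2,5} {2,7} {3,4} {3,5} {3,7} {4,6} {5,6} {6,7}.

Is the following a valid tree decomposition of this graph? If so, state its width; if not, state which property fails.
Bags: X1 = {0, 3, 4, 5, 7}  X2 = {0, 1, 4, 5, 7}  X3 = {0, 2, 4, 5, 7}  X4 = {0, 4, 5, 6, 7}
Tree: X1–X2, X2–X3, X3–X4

Every vertex of G appears in some bag (union = {0, 1, 2, 3, 4, 5, 6, 7}); every edge is covered by a bag; and for each vertex v the set of bags containing v is connected in the bag tree. The decomposition is therefore valid. The largest bag has 5 vertices, so the width is 4.

Yes; width 4.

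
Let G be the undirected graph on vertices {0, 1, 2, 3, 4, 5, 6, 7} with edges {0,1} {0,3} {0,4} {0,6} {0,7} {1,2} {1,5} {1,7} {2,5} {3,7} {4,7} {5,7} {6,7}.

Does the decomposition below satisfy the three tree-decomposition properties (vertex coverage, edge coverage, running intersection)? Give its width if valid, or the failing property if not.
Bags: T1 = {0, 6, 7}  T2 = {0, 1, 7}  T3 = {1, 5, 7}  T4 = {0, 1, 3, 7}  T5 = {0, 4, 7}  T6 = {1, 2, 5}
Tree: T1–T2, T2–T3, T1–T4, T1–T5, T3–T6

No — bags containing vertex 1 are not connected in the tree.

A tree decomposition must satisfy three properties: every vertex lies in some bag; for every edge, both endpoints lie together in some bag; and for every vertex, the bags containing it form a connected subtree. Here bags containing vertex 1 are not connected in the tree, so the decomposition is invalid.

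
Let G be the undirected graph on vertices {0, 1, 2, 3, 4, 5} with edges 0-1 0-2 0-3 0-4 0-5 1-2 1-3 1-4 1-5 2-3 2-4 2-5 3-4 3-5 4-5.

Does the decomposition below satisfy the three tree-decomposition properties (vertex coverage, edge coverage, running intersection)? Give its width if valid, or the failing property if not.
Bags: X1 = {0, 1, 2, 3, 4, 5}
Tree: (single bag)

Vertex coverage: the bags together contain {0, 1, 2, 3, 4, 5}, the full vertex set. Edge coverage: each edge of G has both endpoints in at least one bag. Running intersection: for every vertex, the bags containing it form a connected subtree. All three properties hold, so this is a valid tree decomposition of width max|bag| − 1 = 5, and hence tw(G) ≤ 5.

Yes; width 5.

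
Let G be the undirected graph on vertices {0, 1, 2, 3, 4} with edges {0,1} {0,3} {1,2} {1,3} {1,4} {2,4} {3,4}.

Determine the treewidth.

2

A width-2 tree decomposition is:
Bags: B1 = {0, 1, 3}  B2 = {1, 3, 4}  B3 = {1, 2, 4}
Tree: B1–B2, B2–B3
Each bag holds 3 vertices, so the decomposition has width 2, which upper-bounds the treewidth. Conversely, {1, 2, 4} is a clique of size 3, and the vertices of any clique must share a bag in every tree decomposition; so some bag has ≥ 3 vertices and tw(G) ≥ 2. Combining the bounds, tw(G) = 2.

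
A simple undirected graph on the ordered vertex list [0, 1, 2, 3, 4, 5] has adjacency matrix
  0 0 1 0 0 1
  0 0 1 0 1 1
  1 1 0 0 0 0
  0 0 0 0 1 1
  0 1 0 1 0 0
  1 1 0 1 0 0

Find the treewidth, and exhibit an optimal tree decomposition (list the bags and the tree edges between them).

The largest bag has 3 vertices, giving width 2; this decomposition certifies tw(G) ≤ 2. The edges 4–3–5–1–4 form a cycle, so G is not a tree and its treewidth is at least 2. Hence tw(G) = 2 exactly.

Treewidth 2.
Bags: B1 = {1, 3, 4}  B2 = {1, 3, 5}  B3 = {1, 2, 5}  B4 = {0, 2, 5}
Tree: B1–B2, B2–B3, B3–B4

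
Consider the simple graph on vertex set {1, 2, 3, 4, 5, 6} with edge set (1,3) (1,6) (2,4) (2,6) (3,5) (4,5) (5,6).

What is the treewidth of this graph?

2

A width-2 tree decomposition is:
Bags: B1 = {1, 3, 5}  B2 = {1, 5, 6}  B3 = {4, 5, 6}  B4 = {2, 4, 6}
Tree: B1–B2, B2–B3, B3–B4
The largest bag has 3 vertices, giving width 2; this decomposition certifies tw(G) ≤ 2. For the lower bound, G contains the cycle 3–1–6–5–3, so G is not a forest; only forests have treewidth ≤ 1, hence tw(G) ≥ 2. Hence tw(G) = 2 exactly.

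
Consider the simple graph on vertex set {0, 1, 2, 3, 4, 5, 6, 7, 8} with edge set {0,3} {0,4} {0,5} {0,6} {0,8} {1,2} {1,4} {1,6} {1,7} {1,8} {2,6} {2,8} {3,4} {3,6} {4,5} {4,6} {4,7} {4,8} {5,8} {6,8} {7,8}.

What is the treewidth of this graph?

A width-3 tree decomposition is:
Bags: B1 = {1, 4, 6, 8}  B2 = {1, 4, 7, 8}  B3 = {0, 4, 6, 8}  B4 = {0, 4, 5, 8}  B5 = {0, 3, 4, 6}  B6 = {1, 2, 6, 8}
Tree: B1–B2, B1–B3, B3–B4, B3–B5, B1–B6
Every bag has size at most 4, so the width is 4 − 1 = 3 and tw(G) ≤ 3. Conversely, {1, 2, 6, 8} is a clique of size 4, and the vertices of any clique must share a bag in every tree decomposition; so some bag has ≥ 4 vertices and tw(G) ≥ 3. Hence tw(G) = 3 exactly.

3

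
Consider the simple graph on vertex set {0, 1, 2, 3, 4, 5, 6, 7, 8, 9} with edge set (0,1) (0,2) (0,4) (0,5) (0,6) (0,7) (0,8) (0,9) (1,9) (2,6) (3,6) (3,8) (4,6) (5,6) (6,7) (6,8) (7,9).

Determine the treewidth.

A width-2 tree decomposition is:
Bags: B1 = {0, 2, 6}  B2 = {0, 6, 7}  B3 = {0, 6, 8}  B4 = {0, 7, 9}  B5 = {0, 4, 6}  B6 = {0, 1, 9}  B7 = {0, 5, 6}  B8 = {3, 6, 8}
Tree: B1–B2, B1–B3, B2–B4, B1–B5, B4–B6, B2–B7, B3–B8
The largest bag has 3 vertices, giving width 2; this decomposition certifies tw(G) ≤ 2. Conversely, {0, 1, 9} is a clique of size 3, and the vertices of any clique must share a bag in every tree decomposition; so some bag has ≥ 3 vertices and tw(G) ≥ 2. Hence tw(G) = 2 exactly.

2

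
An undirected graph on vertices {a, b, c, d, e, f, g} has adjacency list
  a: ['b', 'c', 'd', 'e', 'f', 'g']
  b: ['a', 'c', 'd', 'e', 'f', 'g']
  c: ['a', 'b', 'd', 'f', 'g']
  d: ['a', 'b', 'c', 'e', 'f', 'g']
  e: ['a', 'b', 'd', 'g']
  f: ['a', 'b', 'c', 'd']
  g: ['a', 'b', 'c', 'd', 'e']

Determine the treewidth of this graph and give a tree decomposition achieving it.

The largest bag has 5 vertices, giving width 4; this decomposition certifies tw(G) ≤ 4. For the lower bound, the 5 vertices {a, b, d, e, g} are pairwise adjacent, and any tree decomposition puts a clique entirely inside one bag — forcing width ≥ 4. Combining the bounds, tw(G) = 4.

Treewidth 4.
One optimal decomposition is:
Bags: B1 = {a, b, c, d, g}  B2 = {a, b, d, e, g}  B3 = {a, b, c, d, f}
Tree: B1–B2, B1–B3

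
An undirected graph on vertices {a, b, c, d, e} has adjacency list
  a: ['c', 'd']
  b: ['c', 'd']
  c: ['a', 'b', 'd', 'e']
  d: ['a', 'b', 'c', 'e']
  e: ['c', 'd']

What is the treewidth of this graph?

A width-2 tree decomposition is:
Bags: B1 = {a, c, d}  B2 = {c, d, e}  B3 = {b, c, d}
Tree: B1–B2, B2–B3
Every bag has size at most 3, so the width is 3 − 1 = 2 and tw(G) ≤ 2. On the other hand G contains the 3-clique {c, d, e}. A clique must lie in a single bag of any decomposition, so no decomposition can have width below 2. Therefore the treewidth is 2.

2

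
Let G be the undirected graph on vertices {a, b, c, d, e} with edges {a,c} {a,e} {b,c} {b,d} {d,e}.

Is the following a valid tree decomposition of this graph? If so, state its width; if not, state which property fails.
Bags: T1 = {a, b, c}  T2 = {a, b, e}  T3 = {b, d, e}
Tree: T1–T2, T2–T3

Vertex coverage: the bags together contain {a, b, c, d, e}, the full vertex set. Edge coverage: each edge of G has both endpoints in at least one bag. Running intersection: for every vertex, the bags containing it form a connected subtree. All three properties hold, so this is a valid tree decomposition of width max|bag| − 1 = 2, and hence tw(G) ≤ 2.

Yes; width 2.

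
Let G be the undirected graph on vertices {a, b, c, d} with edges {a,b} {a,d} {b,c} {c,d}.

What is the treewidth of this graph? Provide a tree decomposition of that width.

Each bag holds 3 vertices, so the decomposition has width 2, which upper-bounds the treewidth. For the lower bound, G contains the cycle a–b–c–d–a, so G is not a forest; only forests have treewidth ≤ 1, hence tw(G) ≥ 2. Hence tw(G) = 2 exactly.

Treewidth 2.
One such decomposition:
Bags: B1 = {a, b, c}  B2 = {a, c, d}
Tree: B1–B2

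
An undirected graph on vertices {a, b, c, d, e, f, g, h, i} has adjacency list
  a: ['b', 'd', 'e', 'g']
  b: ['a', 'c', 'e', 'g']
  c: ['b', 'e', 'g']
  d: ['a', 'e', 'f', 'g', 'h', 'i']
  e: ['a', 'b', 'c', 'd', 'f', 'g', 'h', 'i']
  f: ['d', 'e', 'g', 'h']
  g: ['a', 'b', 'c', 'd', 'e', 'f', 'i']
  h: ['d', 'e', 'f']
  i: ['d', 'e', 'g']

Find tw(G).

3

A width-3 tree decomposition is:
Bags: B1 = {d, e, f, g}  B2 = {a, d, e, g}  B3 = {a, b, e, g}  B4 = {d, e, g, i}  B5 = {d, e, f, h}  B6 = {b, c, e, g}
Tree: B1–B2, B2–B3, B2–B4, B1–B5, B3–B6
Each bag holds 4 vertices, so the decomposition has width 3, which upper-bounds the treewidth. Conversely, {d, e, f, g} is a clique of size 4, and the vertices of any clique must share a bag in every tree decomposition; so some bag has ≥ 4 vertices and tw(G) ≥ 3. Hence tw(G) = 3 exactly.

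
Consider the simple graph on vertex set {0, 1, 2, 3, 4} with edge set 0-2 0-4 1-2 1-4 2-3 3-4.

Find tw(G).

2

A width-2 tree decomposition is:
Bags: B1 = {0, 2, 4}  B2 = {1, 2, 4}  B3 = {2, 3, 4}
Tree: B1–B2, B2–B3
The largest bag has 3 vertices, giving width 2; this decomposition certifies tw(G) ≤ 2. The edges 0–2–1–4–0 form a cycle, so G is not a tree and its treewidth is at least 2. Combining the bounds, tw(G) = 2.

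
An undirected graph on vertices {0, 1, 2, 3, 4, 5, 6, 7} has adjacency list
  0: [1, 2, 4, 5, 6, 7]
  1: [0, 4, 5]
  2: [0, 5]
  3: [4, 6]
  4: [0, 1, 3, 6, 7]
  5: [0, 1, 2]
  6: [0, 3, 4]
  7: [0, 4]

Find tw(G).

A width-2 tree decomposition is:
Bags: B1 = {0, 1, 4}  B2 = {0, 1, 5}  B3 = {0, 4, 6}  B4 = {0, 2, 5}  B5 = {3, 4, 6}  B6 = {0, 4, 7}
Tree: B1–B2, B1–B3, B2–B4, B3–B5, B3–B6
The largest bag has 3 vertices, giving width 2; this decomposition certifies tw(G) ≤ 2. Conversely, {0, 2, 5} is a clique of size 3, and the vertices of any clique must share a bag in every tree decomposition; so some bag has ≥ 3 vertices and tw(G) ≥ 2. Hence tw(G) = 2 exactly.

2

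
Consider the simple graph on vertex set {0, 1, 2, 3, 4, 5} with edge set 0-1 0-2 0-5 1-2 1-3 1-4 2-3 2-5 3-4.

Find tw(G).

A width-2 tree decomposition is:
Bags: B1 = {1, 2, 3}  B2 = {0, 1, 2}  B3 = {0, 2, 5}  B4 = {1, 3, 4}
Tree: B1–B2, B2–B3, B1–B4
Every bag has size at most 3, so the width is 3 − 1 = 2 and tw(G) ≤ 2. On the other hand G contains the 3-clique {0, 1, 2}. A clique must lie in a single bag of any decomposition, so no decomposition can have width below 2. Combining the bounds, tw(G) = 2.

2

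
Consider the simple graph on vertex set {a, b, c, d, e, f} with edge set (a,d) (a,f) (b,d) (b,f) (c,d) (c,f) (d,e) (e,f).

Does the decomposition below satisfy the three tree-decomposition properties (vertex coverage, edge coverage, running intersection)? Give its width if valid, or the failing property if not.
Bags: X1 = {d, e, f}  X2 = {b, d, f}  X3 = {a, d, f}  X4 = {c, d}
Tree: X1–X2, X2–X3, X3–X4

No — edge (f,c) lies in no bag.

A tree decomposition must satisfy three properties: every vertex lies in some bag; for every edge, both endpoints lie together in some bag; and for every vertex, the bags containing it form a connected subtree. Here edge (f,c) lies in no bag, so the decomposition is invalid.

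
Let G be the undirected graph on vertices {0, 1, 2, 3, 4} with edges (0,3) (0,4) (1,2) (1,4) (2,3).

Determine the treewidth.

A width-2 tree decomposition is:
Bags: B1 = {1, 2, 4}  B2 = {2, 3, 4}  B3 = {0, 3, 4}
Tree: B1–B2, B2–B3
The largest bag has 3 vertices, giving width 2; this decomposition certifies tw(G) ≤ 2. The edges 4–1–2–3–0–4 form a cycle, so G is not a tree and its treewidth is at least 2. Therefore the treewidth is 2.

2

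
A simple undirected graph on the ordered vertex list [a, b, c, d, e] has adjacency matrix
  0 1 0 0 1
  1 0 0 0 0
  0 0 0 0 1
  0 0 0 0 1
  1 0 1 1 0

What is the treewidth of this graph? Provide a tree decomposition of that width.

Treewidth 1.
One optimal decomposition is:
Bags: B1 = {a, e}  B2 = {d, e}  B3 = {c, e}  B4 = {a, b}
Tree: B1–B2, B1–B3, B1–B4

The largest bag has 2 vertices, giving width 1; this decomposition certifies tw(G) ≤ 1. Since G has at least one edge (e.g. e–a), it is not an edgeless graph, so tw(G) ≥ 1. Combining the bounds, tw(G) = 1.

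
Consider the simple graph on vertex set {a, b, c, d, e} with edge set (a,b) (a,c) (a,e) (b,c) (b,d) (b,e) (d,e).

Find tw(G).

A width-2 tree decomposition is:
Bags: B1 = {b, d, e}  B2 = {a, b, e}  B3 = {a, b, c}
Tree: B1–B2, B2–B3
Every bag has size at most 3, so the width is 3 − 1 = 2 and tw(G) ≤ 2. For the lower bound, the 3 vertices {b, d, e} are pairwise adjacent, and any tree decomposition puts a clique entirely inside one bag — forcing width ≥ 2. The upper and lower bounds meet at 2, so that is the treewidth.

2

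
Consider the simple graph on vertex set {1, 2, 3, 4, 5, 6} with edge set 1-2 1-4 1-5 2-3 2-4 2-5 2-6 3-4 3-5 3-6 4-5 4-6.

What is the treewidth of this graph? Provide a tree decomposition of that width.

Each bag holds 4 vertices, so the decomposition has width 3, which upper-bounds the treewidth. Conversely, {1, 2, 4, 5} is a clique of size 4, and the vertices of any clique must share a bag in every tree decomposition; so some bag has ≥ 4 vertices and tw(G) ≥ 3. Combining the bounds, tw(G) = 3.

Treewidth 3.
One optimal decomposition is:
Bags: B1 = {2, 3, 4, 5}  B2 = {1, 2, 4, 5}  B3 = {2, 3, 4, 6}
Tree: B1–B2, B1–B3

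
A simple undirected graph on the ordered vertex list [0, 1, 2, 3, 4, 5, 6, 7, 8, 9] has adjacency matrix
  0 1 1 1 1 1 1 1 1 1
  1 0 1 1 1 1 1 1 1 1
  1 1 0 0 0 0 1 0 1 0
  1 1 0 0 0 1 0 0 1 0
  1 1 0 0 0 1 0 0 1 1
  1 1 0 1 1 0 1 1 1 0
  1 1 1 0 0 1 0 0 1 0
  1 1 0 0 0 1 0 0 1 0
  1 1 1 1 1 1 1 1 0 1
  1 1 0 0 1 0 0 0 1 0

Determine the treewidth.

A width-4 tree decomposition is:
Bags: B1 = {0, 1, 5, 6, 8}  B2 = {0, 1, 3, 5, 8}  B3 = {0, 1, 4, 5, 8}  B4 = {0, 1, 2, 6, 8}  B5 = {0, 1, 4, 8, 9}  B6 = {0, 1, 5, 7, 8}
Tree: B1–B2, B2–B3, B1–B4, B3–B5, B1–B6
Each bag holds 5 vertices, so the decomposition has width 4, which upper-bounds the treewidth. For the lower bound, the 5 vertices {0, 1, 4, 8, 9} are pairwise adjacent, and any tree decomposition puts a clique entirely inside one bag — forcing width ≥ 4. Hence tw(G) = 4 exactly.

4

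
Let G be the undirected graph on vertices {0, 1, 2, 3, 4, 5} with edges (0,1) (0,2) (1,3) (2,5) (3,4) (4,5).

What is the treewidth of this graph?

2

A width-2 tree decomposition is:
Bags: B1 = {0, 1, 2}  B2 = {1, 2, 3}  B3 = {2, 3, 4}  B4 = {2, 4, 5}
Tree: B1–B2, B2–B3, B3–B4
Each bag holds 3 vertices, so the decomposition has width 2, which upper-bounds the treewidth. Since 2–0–1–3–4–5–2 is a cycle in G, G is not acyclic. Forests are exactly the graphs of treewidth ≤ 1, so tw(G) ≥ 2. Combining the bounds, tw(G) = 2.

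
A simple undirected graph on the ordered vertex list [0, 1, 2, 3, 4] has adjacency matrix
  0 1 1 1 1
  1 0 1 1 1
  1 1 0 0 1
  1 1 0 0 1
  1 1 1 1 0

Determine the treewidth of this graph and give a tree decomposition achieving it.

Each bag holds 4 vertices, so the decomposition has width 3, which upper-bounds the treewidth. Conversely, {0, 1, 2, 4} is a clique of size 4, and the vertices of any clique must share a bag in every tree decomposition; so some bag has ≥ 4 vertices and tw(G) ≥ 3. Combining the bounds, tw(G) = 3.

Treewidth 3.
One such decomposition:
Bags: B1 = {0, 1, 2, 4}  B2 = {0, 1, 3, 4}
Tree: B1–B2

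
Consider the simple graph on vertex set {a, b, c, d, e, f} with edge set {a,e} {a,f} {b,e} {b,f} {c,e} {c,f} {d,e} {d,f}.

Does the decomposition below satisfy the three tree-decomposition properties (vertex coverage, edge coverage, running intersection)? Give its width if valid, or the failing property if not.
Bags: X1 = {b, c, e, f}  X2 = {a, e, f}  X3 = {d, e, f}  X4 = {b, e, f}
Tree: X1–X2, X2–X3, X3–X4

A tree decomposition must satisfy three properties: every vertex lies in some bag; for every edge, both endpoints lie together in some bag; and for every vertex, the bags containing it form a connected subtree. Here bags containing vertex b are not connected in the tree, so the decomposition is invalid.

No — bags containing vertex b are not connected in the tree.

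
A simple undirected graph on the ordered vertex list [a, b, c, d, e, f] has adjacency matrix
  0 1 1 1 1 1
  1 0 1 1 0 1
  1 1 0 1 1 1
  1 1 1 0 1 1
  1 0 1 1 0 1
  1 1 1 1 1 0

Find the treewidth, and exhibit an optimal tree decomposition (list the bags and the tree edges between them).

Treewidth 4.
Bags: B1 = {a, b, c, d, f}  B2 = {a, c, d, e, f}
Tree: B1–B2

The largest bag has 5 vertices, giving width 4; this decomposition certifies tw(G) ≤ 4. Conversely, {a, c, d, e, f} is a clique of size 5, and the vertices of any clique must share a bag in every tree decomposition; so some bag has ≥ 5 vertices and tw(G) ≥ 4. Therefore the treewidth is 4.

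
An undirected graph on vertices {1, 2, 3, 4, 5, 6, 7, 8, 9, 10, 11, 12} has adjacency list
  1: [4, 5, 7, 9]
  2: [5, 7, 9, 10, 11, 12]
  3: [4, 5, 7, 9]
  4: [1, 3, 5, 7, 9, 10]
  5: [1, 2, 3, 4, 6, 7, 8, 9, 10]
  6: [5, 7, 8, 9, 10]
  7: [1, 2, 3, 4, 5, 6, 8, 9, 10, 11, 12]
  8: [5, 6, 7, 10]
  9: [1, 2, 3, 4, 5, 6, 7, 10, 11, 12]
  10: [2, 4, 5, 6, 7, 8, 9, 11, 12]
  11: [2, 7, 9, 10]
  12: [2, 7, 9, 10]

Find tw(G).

A width-4 tree decomposition is:
Bags: B1 = {2, 7, 9, 10, 12}  B2 = {2, 7, 9, 10, 11}  B3 = {2, 5, 7, 9, 10}  B4 = {4, 5, 7, 9, 10}  B5 = {1, 4, 5, 7, 9}  B6 = {5, 6, 7, 9, 10}  B7 = {3, 4, 5, 7, 9}  B8 = {5, 6, 7, 8, 10}
Tree: B1–B2, B2–B3, B3–B4, B4–B5, B4–B6, B5–B7, B6–B8
Every bag has size at most 5, so the width is 5 − 1 = 4 and tw(G) ≤ 4. For the lower bound, the 5 vertices {5, 6, 7, 8, 10} are pairwise adjacent, and any tree decomposition puts a clique entirely inside one bag — forcing width ≥ 4. Hence tw(G) = 4 exactly.

4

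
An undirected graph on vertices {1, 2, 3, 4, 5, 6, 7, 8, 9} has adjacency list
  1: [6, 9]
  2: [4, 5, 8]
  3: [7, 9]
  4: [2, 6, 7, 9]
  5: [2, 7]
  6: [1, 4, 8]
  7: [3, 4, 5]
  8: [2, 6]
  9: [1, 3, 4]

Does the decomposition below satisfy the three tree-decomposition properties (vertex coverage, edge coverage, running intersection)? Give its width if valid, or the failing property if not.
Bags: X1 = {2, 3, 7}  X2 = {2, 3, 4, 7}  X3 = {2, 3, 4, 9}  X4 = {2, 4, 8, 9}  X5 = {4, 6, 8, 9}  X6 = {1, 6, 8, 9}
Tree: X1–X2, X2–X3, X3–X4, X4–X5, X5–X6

A tree decomposition must satisfy three properties: every vertex lies in some bag; for every edge, both endpoints lie together in some bag; and for every vertex, the bags containing it form a connected subtree. Here vertex 5 appears in no bag, so the decomposition is invalid.

No — vertex 5 appears in no bag.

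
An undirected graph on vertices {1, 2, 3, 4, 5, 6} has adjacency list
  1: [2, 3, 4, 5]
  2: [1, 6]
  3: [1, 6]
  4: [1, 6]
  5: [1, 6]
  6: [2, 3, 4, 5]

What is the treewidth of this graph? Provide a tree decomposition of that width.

The largest bag has 3 vertices, giving width 2; this decomposition certifies tw(G) ≤ 2. For the lower bound, G contains the cycle 4–1–3–6–4, so G is not a forest; only forests have treewidth ≤ 1, hence tw(G) ≥ 2. Therefore the treewidth is 2.

Treewidth 2.
One such decomposition:
Bags: B1 = {1, 4, 6}  B2 = {1, 3, 6}  B3 = {1, 2, 6}  B4 = {1, 5, 6}
Tree: B1–B2, B2–B3, B3–B4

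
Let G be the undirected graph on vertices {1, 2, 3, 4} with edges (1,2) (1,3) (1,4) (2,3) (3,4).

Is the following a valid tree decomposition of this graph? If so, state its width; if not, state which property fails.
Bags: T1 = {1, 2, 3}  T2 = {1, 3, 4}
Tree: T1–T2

Checking the three conditions: (i) the bags cover all of {1, 2, 3, 4}; (ii) for each edge, some bag contains both endpoints; (iii) the bags containing any fixed vertex form a subtree. All hold, so the decomposition is valid with width 3 − 1 = 2.

Yes; width 2.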